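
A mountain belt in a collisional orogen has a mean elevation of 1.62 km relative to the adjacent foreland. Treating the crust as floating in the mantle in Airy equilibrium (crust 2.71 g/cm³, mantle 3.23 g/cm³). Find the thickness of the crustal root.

For local isostatic compensation: the weight of the topography is balanced by the buoyancy of the root, ρ_c h = (ρ_m − ρ_c) r.
r = h · ρ_c / (ρ_m − ρ_c) = 1.62 km × 2.71 / (3.23 − 2.71) = 8.44 km.

8.44 km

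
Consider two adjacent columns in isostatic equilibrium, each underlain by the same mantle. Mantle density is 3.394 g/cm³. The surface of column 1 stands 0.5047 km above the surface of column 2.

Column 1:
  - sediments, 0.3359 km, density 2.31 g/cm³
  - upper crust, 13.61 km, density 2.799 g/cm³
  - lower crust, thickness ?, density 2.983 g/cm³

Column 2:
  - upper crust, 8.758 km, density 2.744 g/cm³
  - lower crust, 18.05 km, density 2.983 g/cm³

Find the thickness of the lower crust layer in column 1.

Take the compensation level at the base of the deeper column (depth z_c below the surface of column 1) and equate Σ ρ_i t_i down to z_c; mantle fills any gap and the z_c terms cancel.
Column 1: 0.3359×2.31 + 13.61×2.799 + x×2.983 + (z_c − 13.9459 − x)×3.394
Column 2: 0.5047×0 + 8.758×2.744 + 18.05×2.983 + (z_c − 0.5047 − 26.808)×3.394
The z_c×3.394 term appears on both sides and cancels. Collect the known terms of each column as K = Σ(ρt)_known − 3.394 × (depth of known layers): K_1 = 38.870319 − 3.394×13.9459 = −8.4620656; K_2 = 77.875102 − 3.394×(0.5047 + 26.808) = −14.8242018.
Balance: K_1 − x×(3.394 − 2.983) = K_2, so x = (K_1 − K_2)/(3.394 − 2.983) = 6.36214/0.411 = 15.5 km.

15.5 km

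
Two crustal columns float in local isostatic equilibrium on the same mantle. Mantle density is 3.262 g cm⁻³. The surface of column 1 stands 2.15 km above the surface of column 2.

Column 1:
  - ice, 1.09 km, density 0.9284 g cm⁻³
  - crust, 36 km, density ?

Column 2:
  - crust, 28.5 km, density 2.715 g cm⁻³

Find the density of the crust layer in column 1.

Take the compensation level at the base of the deeper column (depth z_c below the surface of column 1) and equate Σ ρ_i t_i down to z_c; mantle fills any gap and the z_c terms cancel.
Column 1: 1.09×0.9284 + 36×ρ + (z_c − 37.09)×3.262
Column 2: 2.15×0 + 28.5×2.715 + (z_c − 2.15 − 28.5)×3.262
The z_c×3.262 term appears on both sides and cancels. Collect the known terms of each column as K = Σ(ρt)_known − 3.262 × (depth of known layers): K_1 = 1.011956 − 3.262×37.09 = −119.975624; K_2 = 77.3775 − 3.262×(2.15 + 28.5) = −22.6028.
Balance: K_1 + 36×ρ = K_2, so ρ = (K_2 − K_1)/36 = 97.3728/36 = 2.7 g cm⁻³.

2.7 g cm⁻³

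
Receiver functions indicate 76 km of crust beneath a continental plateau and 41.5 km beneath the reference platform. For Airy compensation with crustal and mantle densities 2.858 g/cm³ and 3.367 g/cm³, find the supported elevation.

5.22 km

Excess crust Δ = 76 km − 41.5 km = 34.5 km, split between elevation h and root r with h + r = Δ.
Airy balance ρ_c h = (ρ_m − ρ_c) r gives r = h ρ_c/(ρ_m − ρ_c), so h (1 + ρ_c/(ρ_m − ρ_c)) = Δ, i.e. h = Δ (ρ_m − ρ_c)/ρ_m.
h = 34.5 km × 0.509/3.367 = 5.22 km.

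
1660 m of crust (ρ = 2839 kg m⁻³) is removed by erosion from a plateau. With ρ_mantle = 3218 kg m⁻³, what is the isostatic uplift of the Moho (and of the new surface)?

1460 m

Unloading: uplift u = e ρ_c/ρ_m = 1660 m × 2839/3218 = 1460 m.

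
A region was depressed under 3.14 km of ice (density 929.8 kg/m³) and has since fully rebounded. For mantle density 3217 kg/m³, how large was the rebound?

Removing the load lets mantle flow back in; uplift u satisfies ρ_ice t = ρ_m u.
u = t ρ_ice/ρ_m = 3.14 km × 929.8/3217 = 0.908 km.

0.908 km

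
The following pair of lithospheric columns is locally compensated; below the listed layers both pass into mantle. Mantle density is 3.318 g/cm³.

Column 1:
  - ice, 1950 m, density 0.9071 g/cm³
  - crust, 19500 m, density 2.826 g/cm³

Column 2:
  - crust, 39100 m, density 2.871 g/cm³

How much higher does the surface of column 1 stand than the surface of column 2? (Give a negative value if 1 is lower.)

−959 m

For any compensation level in the mantle, the mantle terms cancel and isostasy reduces to e = (Σt_1 − Σt_2) − (Σ(ρt)_1 − Σ(ρt)_2) / ρ_m.
Σt_1 = 21450 m; Σt_2 = 39100 m; Σ(ρt)_1 = 56875.845; Σ(ρt)_2 = 112256.1 (in m·g/cm³).
e = (21450 − 39100) − (56875.845 − 112256.1) / 3.318 = −959 m.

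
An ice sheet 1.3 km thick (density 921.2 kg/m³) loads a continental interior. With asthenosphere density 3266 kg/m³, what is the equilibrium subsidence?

0.367 km

For local isostatic compensation: the ice load ρ_ice t is balanced by mantle displaced below, ρ_m s.
s = t ρ_ice / ρ_m = 1.3 km × 921.2/3266 = 0.367 km.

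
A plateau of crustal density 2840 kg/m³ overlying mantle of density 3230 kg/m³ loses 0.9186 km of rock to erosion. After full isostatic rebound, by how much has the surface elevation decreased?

Rebound u = e ρ_c/ρ_m = 0.9186 km × 2840/3230 = 0.8077 km.
Net surface drop = e − u = 0.9186 km − 0.8077 km = e (ρ_m − ρ_c)/ρ_m = 0.111 km.

0.111 km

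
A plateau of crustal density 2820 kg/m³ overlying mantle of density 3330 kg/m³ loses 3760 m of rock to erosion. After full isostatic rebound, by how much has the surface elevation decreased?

Rebound u = e ρ_c/ρ_m = 3760 m × 2820/3330 = 3184 m.
Net surface drop = e − u = 3760 m − 3184 m = e (ρ_m − ρ_c)/ρ_m = 576 m.

576 m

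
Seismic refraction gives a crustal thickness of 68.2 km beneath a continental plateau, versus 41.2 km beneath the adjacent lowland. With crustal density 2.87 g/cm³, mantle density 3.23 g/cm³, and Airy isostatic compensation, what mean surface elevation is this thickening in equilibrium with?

3.01 km

Excess crust Δ = 68.2 km − 41.2 km = 27 km, split between elevation h and root r with h + r = Δ.
Airy balance ρ_c h = (ρ_m − ρ_c) r gives r = h ρ_c/(ρ_m − ρ_c), so h (1 + ρ_c/(ρ_m − ρ_c)) = Δ, i.e. h = Δ (ρ_m − ρ_c)/ρ_m.
h = 27 km × 0.36/3.23 = 3.01 km.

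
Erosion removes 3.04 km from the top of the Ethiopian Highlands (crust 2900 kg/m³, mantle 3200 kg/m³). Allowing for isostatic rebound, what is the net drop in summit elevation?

0.285 km

Rebound u = e ρ_c/ρ_m = 3.04 km × 2900/3200 = 2.755 km.
Net surface drop = e − u = 3.04 km − 2.755 km = e (ρ_m − ρ_c)/ρ_m = 0.285 km.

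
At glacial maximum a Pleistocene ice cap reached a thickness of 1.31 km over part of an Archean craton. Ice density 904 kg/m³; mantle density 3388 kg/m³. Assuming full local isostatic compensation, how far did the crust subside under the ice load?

For local isostatic compensation: the ice load ρ_ice t is balanced by mantle displaced below, ρ_m s.
s = t ρ_ice / ρ_m = 1.31 km × 904/3388 = 0.35 km.

0.35 km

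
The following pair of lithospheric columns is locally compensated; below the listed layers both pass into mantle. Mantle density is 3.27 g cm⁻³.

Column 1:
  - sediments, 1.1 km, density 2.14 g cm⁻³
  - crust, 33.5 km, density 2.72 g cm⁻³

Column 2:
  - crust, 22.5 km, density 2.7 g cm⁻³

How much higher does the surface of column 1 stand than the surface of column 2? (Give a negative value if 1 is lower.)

For any compensation level in the mantle, the mantle terms cancel and isostasy reduces to e = (Σt_1 − Σt_2) − (Σ(ρt)_1 − Σ(ρt)_2) / ρ_m.
Σt_1 = 34.6 km; Σt_2 = 22.5 km; Σ(ρt)_1 = 93.474; Σ(ρt)_2 = 60.75 (in km·g cm⁻³).
e = (34.6 − 22.5) − (93.474 − 60.75) / 3.27 = 2.09 km.

2.09 km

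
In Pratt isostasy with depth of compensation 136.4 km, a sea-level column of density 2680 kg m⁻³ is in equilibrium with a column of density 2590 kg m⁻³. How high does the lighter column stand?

4.74 km

ρ_ref D = ρ (D + h) → h = D (ρ_ref − ρ)/ρ.
h = 136.4 km × (2680 − 2590)/2590 = 4.74 km.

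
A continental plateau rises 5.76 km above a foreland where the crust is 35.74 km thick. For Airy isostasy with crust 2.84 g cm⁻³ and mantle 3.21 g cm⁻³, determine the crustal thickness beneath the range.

Root depth r = h ρ_c / (ρ_m − ρ_c) = 5.76 km × 2.84 / 0.37 = 44.21 km.
Total thickness = T + h + r = 35.74 km + 5.76 km + 44.21 km = 85.7 km.

85.7 km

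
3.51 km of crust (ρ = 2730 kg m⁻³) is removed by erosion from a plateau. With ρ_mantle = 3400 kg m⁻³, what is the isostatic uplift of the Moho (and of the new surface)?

Unloading: uplift u = e ρ_c/ρ_m = 3.51 km × 2730/3400 = 2.82 km.

2.82 km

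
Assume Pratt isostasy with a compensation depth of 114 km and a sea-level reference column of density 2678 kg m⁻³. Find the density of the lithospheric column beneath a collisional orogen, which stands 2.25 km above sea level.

Pratt balance: ρ_ref D = ρ (D + h).
ρ = ρ_ref D/(D + h) = 2678 × 114 km/(114 km + 2.25 km) = 2630 kg m⁻³.

2630 kg m⁻³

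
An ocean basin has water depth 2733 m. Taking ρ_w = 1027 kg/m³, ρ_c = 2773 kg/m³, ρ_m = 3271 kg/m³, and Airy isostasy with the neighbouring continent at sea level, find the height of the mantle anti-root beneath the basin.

In Airy isostatic equilibrium: replacing crust with seawater at the top is compensated by replacing crust with mantle at the base: d (ρ_c − ρ_w) = a (ρ_m − ρ_c).
a = d (ρ_c − ρ_w)/(ρ_m − ρ_c) = 2733 m × 1746/498 = 9580 m.

9580 m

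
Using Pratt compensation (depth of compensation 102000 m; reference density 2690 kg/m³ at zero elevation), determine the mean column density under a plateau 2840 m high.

Pratt balance: ρ_ref D = ρ (D + h).
ρ = ρ_ref D/(D + h) = 2690 × 102000 m/(102000 m + 2840 m) = 2620 kg/m³.

2620 kg/m³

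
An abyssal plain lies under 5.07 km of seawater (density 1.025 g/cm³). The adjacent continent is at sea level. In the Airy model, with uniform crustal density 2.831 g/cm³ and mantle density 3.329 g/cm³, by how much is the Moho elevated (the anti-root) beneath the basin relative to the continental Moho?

18.4 km

For local isostatic compensation: replacing crust with seawater at the top is compensated by replacing crust with mantle at the base: d (ρ_c − ρ_w) = a (ρ_m − ρ_c).
a = d (ρ_c − ρ_w)/(ρ_m − ρ_c) = 5.07 km × 1.806/0.498 = 18.4 km.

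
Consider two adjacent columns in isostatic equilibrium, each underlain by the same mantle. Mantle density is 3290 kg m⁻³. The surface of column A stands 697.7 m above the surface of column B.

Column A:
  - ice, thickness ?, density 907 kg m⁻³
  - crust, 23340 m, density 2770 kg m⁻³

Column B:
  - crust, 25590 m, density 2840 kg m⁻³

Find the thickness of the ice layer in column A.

703 m

Take the compensation level at the base of the deeper column (depth z_c below the surface of column A) and equate Σ ρ_i t_i down to z_c; mantle fills any gap and the z_c terms cancel.
Column A: x×907 + 23340×2770 + (z_c − 23340 − x)×3290
Column B: 697.7×0 + 25590×2840 + (z_c − 697.7 − 25590)×3290
The z_c×3290 term appears on both sides and cancels. Collect the known terms of each column as K = Σ(ρt)_known − 3290 × (depth of known layers): K_A = 64651800 − 3290×23340 = −12136800; K_B = 72675600 − 3290×(697.7 + 25590) = −13810933.
Balance: K_A − x×(3290 − 907) = K_B, so x = (K_A − K_B)/(3290 − 907) = 1674130/2383 = 703 m.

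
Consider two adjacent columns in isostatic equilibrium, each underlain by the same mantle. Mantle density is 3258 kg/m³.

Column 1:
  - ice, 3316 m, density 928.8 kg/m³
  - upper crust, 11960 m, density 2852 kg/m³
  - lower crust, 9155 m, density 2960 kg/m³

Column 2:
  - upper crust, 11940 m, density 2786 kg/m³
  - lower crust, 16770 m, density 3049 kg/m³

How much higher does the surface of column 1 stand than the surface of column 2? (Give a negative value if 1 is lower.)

1890 m

For any compensation level in the mantle, the mantle terms cancel and isostasy reduces to e = (Σt_1 − Σt_2) − (Σ(ρt)_1 − Σ(ρt)_2) / ρ_m.
Σt_1 = 24431 m; Σt_2 = 28710 m; Σ(ρt)_1 = 64288620.8; Σ(ρt)_2 = 84396570 (in m·kg/m³).
e = (24431 − 28710) − (64288620.8 − 84396570) / 3258 = 1890 m.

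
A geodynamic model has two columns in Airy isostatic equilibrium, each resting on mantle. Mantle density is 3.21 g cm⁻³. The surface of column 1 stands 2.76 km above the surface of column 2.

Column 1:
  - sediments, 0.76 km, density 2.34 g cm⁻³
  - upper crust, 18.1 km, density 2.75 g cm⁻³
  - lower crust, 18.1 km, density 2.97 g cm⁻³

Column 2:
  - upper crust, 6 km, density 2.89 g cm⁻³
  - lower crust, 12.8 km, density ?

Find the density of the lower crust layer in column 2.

Take the compensation level at the base of the deeper column (depth z_c below the surface of column 1) and equate Σ ρ_i t_i down to z_c; mantle fills any gap and the z_c terms cancel.
Column 1: 0.76×2.34 + 18.1×2.75 + 18.1×2.97 + (z_c − 36.96)×3.21
Column 2: 2.76×0 + 6×2.89 + 12.8×ρ + (z_c − 2.76 − 18.8)×3.21
The z_c×3.21 term appears on both sides and cancels. Collect the known terms of each column as K = Σ(ρt)_known − 3.21 × (depth of known layers): K_1 = 105.3104 − 3.21×36.96 = −13.3312; K_2 = 17.34 − 3.21×(2.76 + 18.8) = −51.8676.
Balance: K_1 = K_2 + 12.8×ρ, so ρ = (K_1 − K_2)/12.8 = 38.5364/12.8 = 3.01 g cm⁻³.

3.01 g cm⁻³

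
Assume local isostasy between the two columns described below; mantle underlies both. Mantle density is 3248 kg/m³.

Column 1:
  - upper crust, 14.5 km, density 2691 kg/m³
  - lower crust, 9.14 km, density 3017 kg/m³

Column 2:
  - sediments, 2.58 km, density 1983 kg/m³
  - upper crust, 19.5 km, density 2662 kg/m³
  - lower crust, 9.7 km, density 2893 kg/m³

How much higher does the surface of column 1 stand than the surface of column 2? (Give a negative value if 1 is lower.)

−2.45 km

For any compensation level in the mantle, the mantle terms cancel and isostasy reduces to e = (Σt_1 − Σt_2) − (Σ(ρt)_1 − Σ(ρt)_2) / ρ_m.
Σt_1 = 23.64 km; Σt_2 = 31.78 km; Σ(ρt)_1 = 66594.88; Σ(ρt)_2 = 85087.24 (in km·kg/m³).
e = (23.64 − 31.78) − (66594.88 − 85087.24) / 3248 = −2.45 km.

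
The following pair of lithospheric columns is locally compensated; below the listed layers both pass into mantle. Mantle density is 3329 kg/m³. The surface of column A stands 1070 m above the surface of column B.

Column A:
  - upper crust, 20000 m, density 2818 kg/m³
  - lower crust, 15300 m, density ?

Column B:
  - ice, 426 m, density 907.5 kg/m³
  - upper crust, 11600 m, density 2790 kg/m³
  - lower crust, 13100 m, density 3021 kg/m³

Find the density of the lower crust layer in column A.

3020 kg/m³

Take the compensation level at the base of the deeper column (depth z_c below the surface of column A) and equate Σ ρ_i t_i down to z_c; mantle fills any gap and the z_c terms cancel.
Column A: 20000×2818 + 15300×ρ + (z_c − 35300)×3329
Column B: 1070×0 + 426×907.5 + 11600×2790 + 13100×3021 + (z_c − 1070 − 25126)×3329
The z_c×3329 term appears on both sides and cancels. Collect the known terms of each column as K = Σ(ρt)_known − 3329 × (depth of known layers): K_A = 56360000 − 3329×35300 = −61153700; K_B = 72325695 − 3329×(1070 + 25126) = −14880789.
Balance: K_A + 15300×ρ = K_B, so ρ = (K_B − K_A)/15300 = 46272900/15300 = 3020 kg/m³.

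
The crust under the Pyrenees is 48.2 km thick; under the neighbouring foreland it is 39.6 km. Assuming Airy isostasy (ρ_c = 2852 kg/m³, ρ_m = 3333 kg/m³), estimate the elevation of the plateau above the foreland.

Excess crust Δ = 48.2 km − 39.6 km = 8.6 km, split between elevation h and root r with h + r = Δ.
Airy balance ρ_c h = (ρ_m − ρ_c) r gives r = h ρ_c/(ρ_m − ρ_c), so h (1 + ρ_c/(ρ_m − ρ_c)) = Δ, i.e. h = Δ (ρ_m − ρ_c)/ρ_m.
h = 8.6 km × 481/3333 = 1.24 km.

1.24 km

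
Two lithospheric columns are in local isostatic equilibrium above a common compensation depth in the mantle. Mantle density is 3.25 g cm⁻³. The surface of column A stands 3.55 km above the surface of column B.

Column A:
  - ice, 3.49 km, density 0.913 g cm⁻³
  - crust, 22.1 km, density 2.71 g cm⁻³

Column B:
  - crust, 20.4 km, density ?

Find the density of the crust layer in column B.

Take the compensation level at the base of the deeper column (depth z_c below the surface of column A) and equate Σ ρ_i t_i down to z_c; mantle fills any gap and the z_c terms cancel.
Column A: 3.49×0.913 + 22.1×2.71 + (z_c − 25.59)×3.25
Column B: 3.55×0 + 20.4×ρ + (z_c − 3.55 − 20.4)×3.25
The z_c×3.25 term appears on both sides and cancels. Collect the known terms of each column as K = Σ(ρt)_known − 3.25 × (depth of known layers): K_A = 63.07737 − 3.25×25.59 = −20.09013; K_B = 0 − 3.25×(3.55 + 20.4) = −77.8375.
Balance: K_A = K_B + 20.4×ρ, so ρ = (K_A − K_B)/20.4 = 57.7474/20.4 = 2.83 g cm⁻³.

2.83 g cm⁻³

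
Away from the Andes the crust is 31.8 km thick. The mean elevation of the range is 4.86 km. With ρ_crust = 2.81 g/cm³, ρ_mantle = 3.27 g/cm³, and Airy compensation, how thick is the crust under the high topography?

Root depth r = h ρ_c / (ρ_m − ρ_c) = 4.86 km × 2.81 / 0.46 = 29.69 km.
Total thickness = T + h + r = 31.8 km + 4.86 km + 29.69 km = 66.3 km.

66.3 km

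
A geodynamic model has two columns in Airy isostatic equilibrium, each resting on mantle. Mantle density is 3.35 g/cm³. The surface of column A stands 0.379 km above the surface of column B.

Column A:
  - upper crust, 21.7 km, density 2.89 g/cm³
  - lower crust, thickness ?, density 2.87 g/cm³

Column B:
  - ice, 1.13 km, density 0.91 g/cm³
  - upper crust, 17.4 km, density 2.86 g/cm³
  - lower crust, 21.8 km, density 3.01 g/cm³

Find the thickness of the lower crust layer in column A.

Take the compensation level at the base of the deeper column (depth z_c below the surface of column A) and equate Σ ρ_i t_i down to z_c; mantle fills any gap and the z_c terms cancel.
Column A: 21.7×2.89 + x×2.87 + (z_c − 21.7 − x)×3.35
Column B: 0.379×0 + 1.13×0.91 + 17.4×2.86 + 21.8×3.01 + (z_c − 0.379 − 40.33)×3.35
The z_c×3.35 term appears on both sides and cancels. Collect the known terms of each column as K = Σ(ρt)_known − 3.35 × (depth of known layers): K_A = 62.713 − 3.35×21.7 = −9.982; K_B = 116.4103 − 3.35×(0.379 + 40.33) = −19.96485.
Balance: K_A − x×(3.35 − 2.87) = K_B, so x = (K_A − K_B)/(3.35 − 2.87) = 9.98285/0.48 = 20.8 km.

20.8 km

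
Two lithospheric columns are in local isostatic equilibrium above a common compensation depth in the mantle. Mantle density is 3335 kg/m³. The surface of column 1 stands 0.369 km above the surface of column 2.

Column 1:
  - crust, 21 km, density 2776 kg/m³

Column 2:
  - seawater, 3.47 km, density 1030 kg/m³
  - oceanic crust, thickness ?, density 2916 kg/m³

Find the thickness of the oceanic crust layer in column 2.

5.99 km

Take the compensation level at the base of the deeper column (depth z_c below the surface of column 1) and equate Σ ρ_i t_i down to z_c; mantle fills any gap and the z_c terms cancel.
Column 1: 21×2776 + (z_c − 21)×3335
Column 2: 0.369×0 + 3.47×1030 + x×2916 + (z_c − 0.369 − 3.47 − x)×3335
The z_c×3335 term appears on both sides and cancels. Collect the known terms of each column as K = Σ(ρt)_known − 3335 × (depth of known layers): K_1 = 58296 − 3335×21 = −11739; K_2 = 3574.1 − 3335×(0.369 + 3.47) = −9228.965.
Balance: K_1 = K_2 − x×(3335 − 2916), so x = (K_2 − K_1)/(3335 − 2916) = 2510.03/419 = 5.99 km.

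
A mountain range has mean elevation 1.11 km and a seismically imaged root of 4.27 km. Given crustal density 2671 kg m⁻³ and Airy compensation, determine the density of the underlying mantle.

3370 kg m⁻³

Airy balance: ρ_c h = (ρ_m − ρ_c) r → ρ_m = ρ_c (1 + h/r).
ρ_m = 2671 × (1 + 1.11 km/4.27 km) = 3370 kg m⁻³.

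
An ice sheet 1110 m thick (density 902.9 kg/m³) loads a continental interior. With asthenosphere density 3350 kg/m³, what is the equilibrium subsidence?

For local isostatic compensation: the ice load ρ_ice t is balanced by mantle displaced below, ρ_m s.
s = t ρ_ice / ρ_m = 1110 m × 902.9/3350 = 299 m.

299 m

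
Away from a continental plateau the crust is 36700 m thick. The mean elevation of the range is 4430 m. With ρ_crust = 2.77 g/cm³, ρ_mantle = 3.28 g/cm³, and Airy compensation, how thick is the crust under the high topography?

Root depth r = h ρ_c / (ρ_m − ρ_c) = 4430 m × 2.77 / 0.51 = 24060 m.
Total thickness = T + h + r = 36700 m + 4430 m + 24060 m = 65200 m.

65200 m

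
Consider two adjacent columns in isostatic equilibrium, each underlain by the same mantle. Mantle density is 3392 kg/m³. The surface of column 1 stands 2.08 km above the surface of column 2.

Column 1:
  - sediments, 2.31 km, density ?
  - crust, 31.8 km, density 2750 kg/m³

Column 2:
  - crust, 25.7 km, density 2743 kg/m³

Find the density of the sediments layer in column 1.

1960 kg/m³

Take the compensation level at the base of the deeper column (depth z_c below the surface of column 1) and equate Σ ρ_i t_i down to z_c; mantle fills any gap and the z_c terms cancel.
Column 1: 2.31×ρ + 31.8×2750 + (z_c − 34.11)×3392
Column 2: 2.08×0 + 25.7×2743 + (z_c − 2.08 − 25.7)×3392
The z_c×3392 term appears on both sides and cancels. Collect the known terms of each column as K = Σ(ρt)_known − 3392 × (depth of known layers): K_1 = 87450 − 3392×34.11 = −28251.12; K_2 = 70495.1 − 3392×(2.08 + 25.7) = −23734.66.
Balance: K_1 + 2.31×ρ = K_2, so ρ = (K_2 − K_1)/2.31 = 4516.46/2.31 = 1960 kg/m³.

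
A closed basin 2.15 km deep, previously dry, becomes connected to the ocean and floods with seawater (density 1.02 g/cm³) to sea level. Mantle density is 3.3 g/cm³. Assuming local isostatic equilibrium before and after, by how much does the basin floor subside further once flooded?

After flooding the water column is d + s deep. Its weight must equal the weight of mantle displaced by the extra subsidence s: (d + s) ρ_w = s ρ_m.
s = d ρ_w / (ρ_m − ρ_w) = 2.15 km × 1.02/(3.3 − 1.02) = 0.962 km.

0.962 km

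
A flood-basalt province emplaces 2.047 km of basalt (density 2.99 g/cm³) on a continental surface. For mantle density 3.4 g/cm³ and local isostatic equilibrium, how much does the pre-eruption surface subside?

Subaerial loading: s = t ρ_load / ρ_m.
s = 2.047 km × 2.99/3.4 = 1.8 km.

1.8 km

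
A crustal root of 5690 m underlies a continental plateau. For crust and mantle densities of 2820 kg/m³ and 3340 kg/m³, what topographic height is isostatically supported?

Balancing pressure at the compensation depth: ρ_c h = (ρ_m − ρ_c) r.
h = r (ρ_m − ρ_c) / ρ_c = 5690 m × (3340 − 2820) / 2820 = 1050 m.

1050 m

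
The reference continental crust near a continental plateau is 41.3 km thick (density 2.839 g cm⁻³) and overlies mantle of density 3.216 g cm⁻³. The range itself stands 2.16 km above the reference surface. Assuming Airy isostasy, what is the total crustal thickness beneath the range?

59.7 km

Root depth r = h ρ_c / (ρ_m − ρ_c) = 2.16 km × 2.839 / 0.377 = 16.27 km.
Total thickness = T + h + r = 41.3 km + 2.16 km + 16.27 km = 59.7 km.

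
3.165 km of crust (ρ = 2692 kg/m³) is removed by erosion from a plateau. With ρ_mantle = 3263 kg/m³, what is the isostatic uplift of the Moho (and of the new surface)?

2.61 km

Unloading: uplift u = e ρ_c/ρ_m = 3.165 km × 2692/3263 = 2.61 km.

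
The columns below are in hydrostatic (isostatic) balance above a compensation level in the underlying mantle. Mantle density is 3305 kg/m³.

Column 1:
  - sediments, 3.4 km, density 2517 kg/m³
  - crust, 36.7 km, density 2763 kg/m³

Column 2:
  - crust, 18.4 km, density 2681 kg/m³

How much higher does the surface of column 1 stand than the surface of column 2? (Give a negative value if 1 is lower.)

3.36 km

For any compensation level in the mantle, the mantle terms cancel and isostasy reduces to e = (Σt_1 − Σt_2) − (Σ(ρt)_1 − Σ(ρt)_2) / ρ_m.
Σt_1 = 40.1 km; Σt_2 = 18.4 km; Σ(ρt)_1 = 109959.9; Σ(ρt)_2 = 49330.4 (in km·kg/m³).
e = (40.1 − 18.4) − (109959.9 − 49330.4) / 3305 = 3.36 km.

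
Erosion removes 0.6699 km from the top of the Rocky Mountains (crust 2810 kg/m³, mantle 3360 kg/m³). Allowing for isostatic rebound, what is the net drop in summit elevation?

0.11 km

Rebound u = e ρ_c/ρ_m = 0.6699 km × 2810/3360 = 0.5602 km.
Net surface drop = e − u = 0.6699 km − 0.5602 km = e (ρ_m − ρ_c)/ρ_m = 0.11 km.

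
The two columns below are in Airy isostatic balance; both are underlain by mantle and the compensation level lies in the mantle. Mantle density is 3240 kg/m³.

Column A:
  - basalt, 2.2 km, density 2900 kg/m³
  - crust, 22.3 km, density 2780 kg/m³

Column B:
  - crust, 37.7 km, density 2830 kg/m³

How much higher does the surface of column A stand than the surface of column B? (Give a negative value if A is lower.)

For any compensation level in the mantle, the mantle terms cancel and isostasy reduces to e = (Σt_A − Σt_B) − (Σ(ρt)_A − Σ(ρt)_B) / ρ_m.
Σt_A = 24.5 km; Σt_B = 37.7 km; Σ(ρt)_A = 68374; Σ(ρt)_B = 106691 (in km·kg/m³).
e = (24.5 − 37.7) − (68374 − 106691) / 3240 = −1.37 km.

−1.37 km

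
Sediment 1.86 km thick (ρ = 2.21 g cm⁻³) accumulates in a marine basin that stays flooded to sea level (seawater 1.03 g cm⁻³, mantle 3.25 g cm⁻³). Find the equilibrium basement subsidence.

Submarine loading: the sediment displaces seawater, and the subsidence is in turn flooded, so s (ρ_m − ρ_w) = t (ρ_sed − ρ_w).
s = 1.86 km × (2.21 − 1.03) / (3.25 − 1.03) = 0.989 km.

0.989 km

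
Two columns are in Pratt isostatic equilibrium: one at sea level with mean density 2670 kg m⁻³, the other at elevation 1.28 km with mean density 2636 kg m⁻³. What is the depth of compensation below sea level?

ρ_ref D = ρ (D + h) → D (ρ_ref − ρ) = ρ h.
D = ρ h/(ρ_ref − ρ) = 2636 × 1.28 km/(2670 − 2636) = 99.2 km.

99.2 km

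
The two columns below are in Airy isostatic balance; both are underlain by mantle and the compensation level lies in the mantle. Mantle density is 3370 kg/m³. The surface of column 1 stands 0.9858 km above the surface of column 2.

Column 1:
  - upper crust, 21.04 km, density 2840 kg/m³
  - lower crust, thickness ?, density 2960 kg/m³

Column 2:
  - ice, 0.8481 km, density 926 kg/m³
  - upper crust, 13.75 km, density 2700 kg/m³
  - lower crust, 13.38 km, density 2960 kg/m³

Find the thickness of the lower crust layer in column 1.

21.8 km

Take the compensation level at the base of the deeper column (depth z_c below the surface of column 1) and equate Σ ρ_i t_i down to z_c; mantle fills any gap and the z_c terms cancel.
Column 1: 21.04×2840 + x×2960 + (z_c − 21.04 − x)×3370
Column 2: 0.9858×0 + 0.8481×926 + 13.75×2700 + 13.38×2960 + (z_c − 0.9858 − 27.9781)×3370
The z_c×3370 term appears on both sides and cancels. Collect the known terms of each column as K = Σ(ρt)_known − 3370 × (depth of known layers): K_1 = 59753.6 − 3370×21.04 = −11151.2; K_2 = 77515.1406 − 3370×(0.9858 + 27.9781) = −20093.2024.
Balance: K_1 − x×(3370 − 2960) = K_2, so x = (K_1 − K_2)/(3370 − 2960) = 8942/410 = 21.8 km.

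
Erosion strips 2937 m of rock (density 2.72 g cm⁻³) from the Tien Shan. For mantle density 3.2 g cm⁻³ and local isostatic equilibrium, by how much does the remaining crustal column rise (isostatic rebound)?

2500 m

Unloading: uplift u = e ρ_c/ρ_m = 2937 m × 2.72/3.2 = 2500 m.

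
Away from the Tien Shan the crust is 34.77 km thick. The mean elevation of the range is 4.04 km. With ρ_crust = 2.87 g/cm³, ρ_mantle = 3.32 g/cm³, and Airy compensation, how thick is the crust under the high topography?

Root depth r = h ρ_c / (ρ_m − ρ_c) = 4.04 km × 2.87 / 0.45 = 25.77 km.
Total thickness = T + h + r = 34.77 km + 4.04 km + 25.77 km = 64.6 km.

64.6 km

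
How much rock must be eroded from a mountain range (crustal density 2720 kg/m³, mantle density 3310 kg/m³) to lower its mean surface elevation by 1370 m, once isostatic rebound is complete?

7690 m

Net drop Δ = e − u = e − e ρ_c/ρ_m = e (ρ_m − ρ_c)/ρ_m.
e = Δ ρ_m/(ρ_m − ρ_c) = 1370 m × 3310/590 = 7690 m.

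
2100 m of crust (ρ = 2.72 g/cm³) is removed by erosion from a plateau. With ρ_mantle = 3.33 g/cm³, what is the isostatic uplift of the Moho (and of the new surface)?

1720 m

Unloading: uplift u = e ρ_c/ρ_m = 2100 m × 2.72/3.33 = 1720 m.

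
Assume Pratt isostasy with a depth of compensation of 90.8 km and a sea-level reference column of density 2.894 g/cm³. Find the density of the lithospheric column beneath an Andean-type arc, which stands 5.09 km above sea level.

2.74 g/cm³

Pratt balance: ρ_ref D = ρ (D + h).
ρ = ρ_ref D/(D + h) = 2.894 × 90.8 km/(90.8 km + 5.09 km) = 2.74 g/cm³.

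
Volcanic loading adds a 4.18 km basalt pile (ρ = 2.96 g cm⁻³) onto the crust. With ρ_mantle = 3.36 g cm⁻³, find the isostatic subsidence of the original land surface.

3.68 km

Subaerial loading: s = t ρ_load / ρ_m.
s = 4.18 km × 2.96/3.36 = 3.68 km.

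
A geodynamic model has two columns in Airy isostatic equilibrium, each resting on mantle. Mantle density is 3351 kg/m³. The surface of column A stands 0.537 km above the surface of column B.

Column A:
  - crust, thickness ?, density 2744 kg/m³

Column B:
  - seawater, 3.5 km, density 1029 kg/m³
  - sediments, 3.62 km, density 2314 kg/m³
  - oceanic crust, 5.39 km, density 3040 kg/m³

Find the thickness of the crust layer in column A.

25.3 km

Take the compensation level at the base of the deeper column (depth z_c below the surface of column A) and equate Σ ρ_i t_i down to z_c; mantle fills any gap and the z_c terms cancel.
Column A: x×2744 + (z_c − 0 − x)×3351
Column B: 0.537×0 + 3.5×1029 + 3.62×2314 + 5.39×3040 + (z_c − 0.537 − 12.51)×3351
The z_c×3351 term appears on both sides and cancels. Collect the known terms of each column as K = Σ(ρt)_known − 3351 × (depth of known layers): K_A = 0 − 3351×0 = 0; K_B = 28363.78 − 3351×(0.537 + 12.51) = −15356.717.
Balance: K_A − x×(3351 − 2744) = K_B, so x = (K_A − K_B)/(3351 − 2744) = 15356.7/607 = 25.3 km.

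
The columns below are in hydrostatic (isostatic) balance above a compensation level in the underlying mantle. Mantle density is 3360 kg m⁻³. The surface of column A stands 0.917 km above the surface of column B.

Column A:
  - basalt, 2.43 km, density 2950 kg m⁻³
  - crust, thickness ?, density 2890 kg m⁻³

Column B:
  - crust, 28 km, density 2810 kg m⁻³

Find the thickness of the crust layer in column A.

Take the compensation level at the base of the deeper column (depth z_c below the surface of column A) and equate Σ ρ_i t_i down to z_c; mantle fills any gap and the z_c terms cancel.
Column A: 2.43×2950 + x×2890 + (z_c − 2.43 − x)×3360
Column B: 0.917×0 + 28×2810 + (z_c − 0.917 − 28)×3360
The z_c×3360 term appears on both sides and cancels. Collect the known terms of each column as K = Σ(ρt)_known − 3360 × (depth of known layers): K_A = 7168.5 − 3360×2.43 = −996.3; K_B = 78680 − 3360×(0.917 + 28) = −18481.12.
Balance: K_A − x×(3360 − 2890) = K_B, so x = (K_A − K_B)/(3360 − 2890) = 17484.8/470 = 37.2 km.

37.2 km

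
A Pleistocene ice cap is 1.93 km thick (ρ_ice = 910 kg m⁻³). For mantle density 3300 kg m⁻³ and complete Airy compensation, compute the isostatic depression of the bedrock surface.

0.532 km

For local isostatic compensation: the ice load ρ_ice t is balanced by mantle displaced below, ρ_m s.
s = t ρ_ice / ρ_m = 1.93 km × 910/3300 = 0.532 km.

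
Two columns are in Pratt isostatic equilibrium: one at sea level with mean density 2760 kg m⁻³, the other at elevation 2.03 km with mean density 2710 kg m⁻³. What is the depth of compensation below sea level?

110 km

ρ_ref D = ρ (D + h) → D (ρ_ref − ρ) = ρ h.
D = ρ h/(ρ_ref − ρ) = 2710 × 2.03 km/(2760 − 2710) = 110 km.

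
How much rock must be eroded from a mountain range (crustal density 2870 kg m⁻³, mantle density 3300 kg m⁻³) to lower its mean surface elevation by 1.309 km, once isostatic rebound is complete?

10 km

Net drop Δ = e − u = e − e ρ_c/ρ_m = e (ρ_m − ρ_c)/ρ_m.
e = Δ ρ_m/(ρ_m − ρ_c) = 1.309 km × 3300/430 = 10 km.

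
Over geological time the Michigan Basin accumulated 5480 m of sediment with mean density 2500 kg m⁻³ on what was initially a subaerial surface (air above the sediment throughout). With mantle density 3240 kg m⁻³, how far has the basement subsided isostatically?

4230 m

Subaerial load: s = t ρ_sed / ρ_m = 5480 m × 2500/3240 = 4230 m.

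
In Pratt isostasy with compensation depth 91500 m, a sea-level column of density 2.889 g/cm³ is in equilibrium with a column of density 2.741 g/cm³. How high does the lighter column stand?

ρ_ref D = ρ (D + h) → h = D (ρ_ref − ρ)/ρ.
h = 91500 m × (2.889 − 2.741)/2.741 = 4940 m.

4940 m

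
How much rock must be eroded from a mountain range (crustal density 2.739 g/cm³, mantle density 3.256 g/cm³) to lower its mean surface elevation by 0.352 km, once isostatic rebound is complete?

Net drop Δ = e − u = e − e ρ_c/ρ_m = e (ρ_m − ρ_c)/ρ_m.
e = Δ ρ_m/(ρ_m − ρ_c) = 0.352 km × 3.256/0.517 = 2.22 km.

2.22 km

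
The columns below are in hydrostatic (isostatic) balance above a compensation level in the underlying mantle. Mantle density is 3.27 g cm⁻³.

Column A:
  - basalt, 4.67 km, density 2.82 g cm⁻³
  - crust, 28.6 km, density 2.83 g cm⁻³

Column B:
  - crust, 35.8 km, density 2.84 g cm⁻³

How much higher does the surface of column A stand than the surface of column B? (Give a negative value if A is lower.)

For any compensation level in the mantle, the mantle terms cancel and isostasy reduces to e = (Σt_A − Σt_B) − (Σ(ρt)_A − Σ(ρt)_B) / ρ_m.
Σt_A = 33.27 km; Σt_B = 35.8 km; Σ(ρt)_A = 94.1074; Σ(ρt)_B = 101.672 (in km·g cm⁻³).
e = (33.27 − 35.8) − (94.1074 − 101.672) / 3.27 = −0.217 km.

−0.217 km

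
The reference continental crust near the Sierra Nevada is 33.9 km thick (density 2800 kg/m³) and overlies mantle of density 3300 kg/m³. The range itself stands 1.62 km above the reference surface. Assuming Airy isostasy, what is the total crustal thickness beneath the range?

Root depth r = h ρ_c / (ρ_m − ρ_c) = 1.62 km × 2800 / 500 = 9.072 km.
Total thickness = T + h + r = 33.9 km + 1.62 km + 9.072 km = 44.6 km.

44.6 km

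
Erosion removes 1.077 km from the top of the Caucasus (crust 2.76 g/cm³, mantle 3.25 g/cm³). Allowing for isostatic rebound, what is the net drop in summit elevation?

0.162 km

Rebound u = e ρ_c/ρ_m = 1.077 km × 2.76/3.25 = 0.9146 km.
Net surface drop = e − u = 1.077 km − 0.9146 km = e (ρ_m − ρ_c)/ρ_m = 0.162 km.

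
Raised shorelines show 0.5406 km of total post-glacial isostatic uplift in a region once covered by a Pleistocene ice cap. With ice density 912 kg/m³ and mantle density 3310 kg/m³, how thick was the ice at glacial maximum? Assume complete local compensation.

1.96 km

u = t ρ_ice/ρ_m → t = u ρ_m/ρ_ice = 0.5406 km × 3310/912 = 1.96 km.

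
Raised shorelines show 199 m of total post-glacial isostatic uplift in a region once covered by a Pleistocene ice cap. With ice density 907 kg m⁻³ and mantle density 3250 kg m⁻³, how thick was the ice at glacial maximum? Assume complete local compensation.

713 m

u = t ρ_ice/ρ_m → t = u ρ_m/ρ_ice = 199 m × 3250/907 = 713 m.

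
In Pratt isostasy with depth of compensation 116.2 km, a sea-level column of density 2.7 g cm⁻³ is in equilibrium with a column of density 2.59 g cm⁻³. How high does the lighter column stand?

4.94 km

ρ_ref D = ρ (D + h) → h = D (ρ_ref − ρ)/ρ.
h = 116.2 km × (2.7 − 2.59)/2.59 = 4.94 km.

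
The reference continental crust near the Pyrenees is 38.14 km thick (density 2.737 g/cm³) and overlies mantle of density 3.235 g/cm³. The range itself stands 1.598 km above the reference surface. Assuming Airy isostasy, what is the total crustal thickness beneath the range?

48.5 km

Root depth r = h ρ_c / (ρ_m − ρ_c) = 1.598 km × 2.737 / 0.498 = 8.783 km.
Total thickness = T + h + r = 38.14 km + 1.598 km + 8.783 km = 48.5 km.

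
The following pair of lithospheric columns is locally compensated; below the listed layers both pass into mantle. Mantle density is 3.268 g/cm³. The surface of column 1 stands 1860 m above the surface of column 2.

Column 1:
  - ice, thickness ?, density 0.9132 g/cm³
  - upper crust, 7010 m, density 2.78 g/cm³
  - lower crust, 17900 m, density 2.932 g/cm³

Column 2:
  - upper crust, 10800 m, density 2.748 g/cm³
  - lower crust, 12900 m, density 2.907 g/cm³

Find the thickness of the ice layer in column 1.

2940 m

Take the compensation level at the base of the deeper column (depth z_c below the surface of column 1) and equate Σ ρ_i t_i down to z_c; mantle fills any gap and the z_c terms cancel.
Column 1: x×0.9132 + 7010×2.78 + 17900×2.932 + (z_c − 24910 − x)×3.268
Column 2: 1860×0 + 10800×2.748 + 12900×2.907 + (z_c − 1860 − 23700)×3.268
The z_c×3.268 term appears on both sides and cancels. Collect the known terms of each column as K = Σ(ρt)_known − 3.268 × (depth of known layers): K_1 = 71970.6 − 3.268×24910 = −9435.28; K_2 = 67178.7 − 3.268×(1860 + 23700) = −16351.38.
Balance: K_1 − x×(3.268 − 0.9132) = K_2, so x = (K_1 − K_2)/(3.268 − 0.9132) = 6916.1/2.3548 = 2940 m.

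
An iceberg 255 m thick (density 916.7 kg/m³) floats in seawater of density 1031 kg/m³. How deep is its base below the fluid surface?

227 m

Draft d = t ρ_obj/ρ_fluid = 255 m × 916.7/1031 = 227 m.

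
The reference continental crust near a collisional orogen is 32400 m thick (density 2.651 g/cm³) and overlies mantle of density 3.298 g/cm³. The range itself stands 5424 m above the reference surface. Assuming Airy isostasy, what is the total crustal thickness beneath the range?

Root depth r = h ρ_c / (ρ_m − ρ_c) = 5424 m × 2.651 / 0.647 = 22220 m.
Total thickness = T + h + r = 32400 m + 5424 m + 22220 m = 60000 m.

60000 m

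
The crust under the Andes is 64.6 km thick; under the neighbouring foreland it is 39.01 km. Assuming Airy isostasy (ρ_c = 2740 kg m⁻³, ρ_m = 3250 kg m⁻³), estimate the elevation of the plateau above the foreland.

Excess crust Δ = 64.6 km − 39.01 km = 25.59 km, split between elevation h and root r with h + r = Δ.
Airy balance ρ_c h = (ρ_m − ρ_c) r gives r = h ρ_c/(ρ_m − ρ_c), so h (1 + ρ_c/(ρ_m − ρ_c)) = Δ, i.e. h = Δ (ρ_m − ρ_c)/ρ_m.
h = 25.59 km × 510/3250 = 4.02 km.

4.02 km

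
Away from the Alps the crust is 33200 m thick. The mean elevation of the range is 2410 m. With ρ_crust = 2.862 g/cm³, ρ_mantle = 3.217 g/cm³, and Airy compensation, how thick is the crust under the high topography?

55000 m

Root depth r = h ρ_c / (ρ_m − ρ_c) = 2410 m × 2.862 / 0.355 = 19430 m.
Total thickness = T + h + r = 33200 m + 2410 m + 19430 m = 55000 m.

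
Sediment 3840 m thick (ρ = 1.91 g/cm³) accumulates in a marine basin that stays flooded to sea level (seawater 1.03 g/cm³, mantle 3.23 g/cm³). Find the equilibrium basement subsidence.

Submarine loading: the sediment displaces seawater, and the subsidence is in turn flooded, so s (ρ_m − ρ_w) = t (ρ_sed − ρ_w).
s = 3840 m × (1.91 − 1.03) / (3.23 − 1.03) = 1540 m.

1540 m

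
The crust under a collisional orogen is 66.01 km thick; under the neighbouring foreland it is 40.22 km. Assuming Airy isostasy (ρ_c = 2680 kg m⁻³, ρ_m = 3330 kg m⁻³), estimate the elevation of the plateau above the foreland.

Excess crust Δ = 66.01 km − 40.22 km = 25.79 km, split between elevation h and root r with h + r = Δ.
Airy balance ρ_c h = (ρ_m − ρ_c) r gives r = h ρ_c/(ρ_m − ρ_c), so h (1 + ρ_c/(ρ_m − ρ_c)) = Δ, i.e. h = Δ (ρ_m − ρ_c)/ρ_m.
h = 25.79 km × 650/3330 = 5.03 km.

5.03 km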